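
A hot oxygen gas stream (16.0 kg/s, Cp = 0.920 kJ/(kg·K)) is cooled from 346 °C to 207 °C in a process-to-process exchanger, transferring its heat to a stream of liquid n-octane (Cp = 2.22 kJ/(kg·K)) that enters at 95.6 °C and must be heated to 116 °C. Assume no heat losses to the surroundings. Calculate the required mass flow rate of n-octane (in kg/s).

ṁ_c = 45.2 kg/s

Heat released by hot stream: Q = 16.0 × 0.920 × (346 − 207) = 2046.1 kJ/s
Energy balance on cold side (adiabatic exchanger): Q = ṁ_c·Cp_c·(T_c,out − T_c,in)
ṁ_c = 2046.1 / [2.22 × (116 − 95.6)] = 45.179 kg/s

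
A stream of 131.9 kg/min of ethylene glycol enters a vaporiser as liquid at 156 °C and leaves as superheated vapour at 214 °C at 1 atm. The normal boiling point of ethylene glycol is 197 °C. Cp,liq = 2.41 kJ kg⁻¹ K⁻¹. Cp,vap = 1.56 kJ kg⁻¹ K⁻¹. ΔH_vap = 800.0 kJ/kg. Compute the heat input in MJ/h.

Q = 7320 MJ/h

liquid 156→197 °C: 98.81 kJ/kg
vaporisation at 197 °C: 800 kJ/kg
vapour 197→214 °C: 26.52 kJ/kg
Δh = 98.81 + 800 + 26.52 = 925.33 kJ/kg
Q = ṁ·Δh = 131.9 kg/min × 925.33 kJ/kg = 122050 kJ/min
|Q| = 2034.2 kW = 7323.1 MJ/h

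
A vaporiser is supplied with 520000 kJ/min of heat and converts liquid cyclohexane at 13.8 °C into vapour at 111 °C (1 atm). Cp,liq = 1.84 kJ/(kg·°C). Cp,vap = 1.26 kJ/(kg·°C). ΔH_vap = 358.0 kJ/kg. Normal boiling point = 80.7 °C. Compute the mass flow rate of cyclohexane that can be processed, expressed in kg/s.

ṁ = 16.7 kg/s

Δh = 1.84×(80.7−13.8) + 358.0 + 1.26×(111−80.7) = 519.27 kJ/kg
Q = 520000 kJ/min = 8666.7 kJ/s = 8666.7 kJ/s
ṁ = Q/Δh = 8666.7 / 519.27 = 16.69 kg/s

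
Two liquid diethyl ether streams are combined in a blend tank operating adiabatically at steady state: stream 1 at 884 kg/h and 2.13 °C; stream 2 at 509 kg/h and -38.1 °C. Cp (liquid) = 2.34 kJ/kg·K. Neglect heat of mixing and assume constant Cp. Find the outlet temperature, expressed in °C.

T_out = -12.6 °C

No heat crosses the boundary, so H_out = H_in.
Σ ṁᵢCp,ᵢTᵢ = 884×2.34×2.13 + 509×2.34×-38.1 = -40973
Σ ṁᵢCp,ᵢ = 884×2.34 + 509×2.34 = 3259.6
T_out = -40973 / 3259.6 = -12.57 °C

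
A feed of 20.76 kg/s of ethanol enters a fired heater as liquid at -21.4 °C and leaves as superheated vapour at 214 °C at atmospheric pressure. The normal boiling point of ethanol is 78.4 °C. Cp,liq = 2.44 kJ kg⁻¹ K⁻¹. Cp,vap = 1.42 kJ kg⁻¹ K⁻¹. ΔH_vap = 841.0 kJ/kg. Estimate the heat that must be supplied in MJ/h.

Q = 95400 MJ/h

liquid -21.4→78.4 °C: 243.51 kJ/kg
vaporisation at 78.4 °C: 841 kJ/kg
vapour 78.4→214 °C: 192.55 kJ/kg
Δh = 243.51 + 841 + 192.55 = 1277.1 kJ/kg
Q = ṁ·Δh = 20.76 kg/s × 1277.1 kJ/kg = 26512 kJ/s
|Q| = 26512 kW = 95443 MJ/h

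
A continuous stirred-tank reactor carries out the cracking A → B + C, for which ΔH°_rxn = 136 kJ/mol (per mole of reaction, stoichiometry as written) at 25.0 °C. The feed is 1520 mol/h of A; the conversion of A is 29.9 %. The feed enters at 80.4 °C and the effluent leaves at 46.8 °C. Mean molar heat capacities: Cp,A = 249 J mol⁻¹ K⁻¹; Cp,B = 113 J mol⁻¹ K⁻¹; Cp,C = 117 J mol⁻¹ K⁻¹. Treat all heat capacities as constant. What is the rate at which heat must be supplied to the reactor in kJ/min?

Extent of reaction ξ = 0.299 × 1520 = 454.48 mol/h
Reaction term: ξ·ΔH°_rxn = 454.48 × 136 = 61809 kJ/h
Sensible, feed 80.4→25 °C: -20968 kJ/h
Outlet flows (mol/h): A 1065.5, B 454.48, C 454.48
Sensible, products 25→46.8 °C: 8062.6 kJ/h
Q = ΔH = 48904 kJ/h = 13.584 kW
Heat supplied = 815.07 kJ/min

Q_in = 815 kJ/min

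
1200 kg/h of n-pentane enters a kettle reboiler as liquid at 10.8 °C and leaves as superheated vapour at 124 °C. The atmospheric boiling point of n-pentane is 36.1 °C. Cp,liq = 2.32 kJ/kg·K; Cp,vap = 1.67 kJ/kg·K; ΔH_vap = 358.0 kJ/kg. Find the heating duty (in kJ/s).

Q = 188 kJ/s

liquid 10.8→36.1 °C: 58.696 kJ/kg
vaporisation at 36.1 °C: 358 kJ/kg
vapour 36.1→124 °C: 146.79 kJ/kg
Δh = 58.696 + 358 + 146.79 = 563.49 kJ/kg
Q = ṁ·Δh = 1200 kg/h × 563.49 kJ/kg = 676190 kJ/h
|Q| = 187.83 kW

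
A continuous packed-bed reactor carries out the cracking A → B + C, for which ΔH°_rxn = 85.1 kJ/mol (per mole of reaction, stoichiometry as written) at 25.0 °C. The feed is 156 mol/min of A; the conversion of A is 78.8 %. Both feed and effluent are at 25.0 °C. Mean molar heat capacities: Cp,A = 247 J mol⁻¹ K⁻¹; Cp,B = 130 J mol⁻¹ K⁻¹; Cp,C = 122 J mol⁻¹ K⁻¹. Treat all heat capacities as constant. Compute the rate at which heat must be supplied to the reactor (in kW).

Extent of reaction ξ = 0.788 × 156 = 122.93 mol/min
Reaction term: ξ·ΔH°_rxn = 122.93 × 85.1 = 10461 kJ/min
Q = ΔH = 10461 kJ/min = 174.35 kW
Heat supplied = 174.35 kW

Q_in = 174 kW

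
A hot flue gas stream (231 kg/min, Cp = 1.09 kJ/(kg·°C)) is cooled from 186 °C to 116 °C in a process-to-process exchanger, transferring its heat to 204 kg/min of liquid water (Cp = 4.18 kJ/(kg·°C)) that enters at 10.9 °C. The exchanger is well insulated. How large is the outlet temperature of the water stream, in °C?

Heat released by hot stream: Q = 231 × 1.09 × (186 − 116) = 17625 kJ/min
Energy balance on cold side (adiabatic exchanger): Q = ṁ_c·Cp_c·(T_c,out − T_c,in)
T_c,out = 10.9 + 17625/(204 × 4.18) = 31.57 °C

T_c,out = 31.6 °C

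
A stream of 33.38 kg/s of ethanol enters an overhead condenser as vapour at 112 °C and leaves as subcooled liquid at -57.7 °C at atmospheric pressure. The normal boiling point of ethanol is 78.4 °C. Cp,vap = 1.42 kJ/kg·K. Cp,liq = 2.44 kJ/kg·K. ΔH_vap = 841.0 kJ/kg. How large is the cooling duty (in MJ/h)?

Q_c = 147000 MJ/h

vapour 112→78.4 °C: -47.712 kJ/kg
condensation at 78.4 °C: -841 kJ/kg
liquid 78.4→-57.7 °C: -332.08 kJ/kg
Δh = -47.712 + -841 + -332.08 = -1220.8 kJ/kg
Q = ṁ·Δh = 33.38 kg/s × -1220.8 kJ/kg = -40750 kJ/s
|Q| = 40750 kW = 146700 MJ/h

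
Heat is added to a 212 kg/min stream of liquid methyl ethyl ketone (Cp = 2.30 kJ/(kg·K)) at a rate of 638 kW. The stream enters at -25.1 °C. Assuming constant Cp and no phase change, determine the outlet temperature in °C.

Q = 638 kW = 38280 kJ/min
ΔT = Q/(ṁ·Cp) = 38280/(212×2.30) = 78.507 K
T_out = -25.1 + 78.507 = 53.407 °C

T_out = 53.4 °C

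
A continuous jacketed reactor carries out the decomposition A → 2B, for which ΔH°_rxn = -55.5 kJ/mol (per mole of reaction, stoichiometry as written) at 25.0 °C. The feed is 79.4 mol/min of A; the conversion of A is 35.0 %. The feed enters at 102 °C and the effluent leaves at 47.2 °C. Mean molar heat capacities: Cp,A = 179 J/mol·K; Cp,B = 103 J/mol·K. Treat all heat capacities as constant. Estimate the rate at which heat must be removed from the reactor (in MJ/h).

Extent of reaction ξ = 0.350 × 79.4 = 27.79 mol/min
Reaction term: ξ·ΔH°_rxn = 27.79 × -55.5 = -1542.3 kJ/min
Sensible, feed 102→25 °C: -1094.4 kJ/min
Outlet flows (mol/min): A 51.61, B 55.58
Sensible, products 25→47.2 °C: 332.18 kJ/min
Q = ΔH = -2304.5 kJ/min = -38.409 kW
Heat removed = 138.27 MJ/h

Q_out = 138 MJ/h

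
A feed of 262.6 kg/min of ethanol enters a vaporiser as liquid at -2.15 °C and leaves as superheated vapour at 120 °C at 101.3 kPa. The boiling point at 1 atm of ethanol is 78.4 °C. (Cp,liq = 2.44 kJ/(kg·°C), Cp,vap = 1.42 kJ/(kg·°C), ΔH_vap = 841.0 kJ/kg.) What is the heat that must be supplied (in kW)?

Q = 4800 kW

liquid -2.15→78.4 °C: 196.54 kJ/kg
vaporisation at 78.4 °C: 841 kJ/kg
vapour 78.4→120 °C: 59.072 kJ/kg
Δh = 196.54 + 841 + 59.072 = 1096.6 kJ/kg
Q = ṁ·Δh = 262.6 kg/min × 1096.6 kJ/kg = 287970 kJ/min
|Q| = 4799.5 kW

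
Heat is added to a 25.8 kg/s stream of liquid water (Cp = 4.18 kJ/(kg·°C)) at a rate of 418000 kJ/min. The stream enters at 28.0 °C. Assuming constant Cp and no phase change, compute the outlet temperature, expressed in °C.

T_out = 92.6 °C

Q = 418000 kJ/min = 6966.7 kJ/s
ΔT = Q/(ṁ·Cp) = 6966.7/(25.8×4.18) = 64.599 K
T_out = 28.0 + 64.599 = 92.599 °C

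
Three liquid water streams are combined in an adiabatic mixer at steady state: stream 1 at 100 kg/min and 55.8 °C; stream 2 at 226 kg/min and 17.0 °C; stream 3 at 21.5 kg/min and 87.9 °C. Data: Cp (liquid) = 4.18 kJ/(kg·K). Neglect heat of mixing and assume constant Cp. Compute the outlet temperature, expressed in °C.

No heat crosses the boundary, so H_out = H_in.
Σ ṁᵢCp,ᵢTᵢ = 100×4.18×55.8 + 226×4.18×17.0 + 21.5×4.18×87.9 = 47284
Σ ṁᵢCp,ᵢ = 100×4.18 + 226×4.18 + 21.5×4.18 = 1452.5
T_out = 47284 / 1452.5 = 32.552 °C

T_out = 32.6 °C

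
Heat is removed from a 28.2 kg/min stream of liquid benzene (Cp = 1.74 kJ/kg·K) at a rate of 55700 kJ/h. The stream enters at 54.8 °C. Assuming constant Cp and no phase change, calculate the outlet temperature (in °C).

Q = 55700 kJ/h = 928.33 kJ/min
ΔT = Q/(ṁ·Cp) = 928.33/(28.2×1.74) = 18.919 K
T_out = 54.8 − 18.919 = 35.881 °C

T_out = 35.9 °C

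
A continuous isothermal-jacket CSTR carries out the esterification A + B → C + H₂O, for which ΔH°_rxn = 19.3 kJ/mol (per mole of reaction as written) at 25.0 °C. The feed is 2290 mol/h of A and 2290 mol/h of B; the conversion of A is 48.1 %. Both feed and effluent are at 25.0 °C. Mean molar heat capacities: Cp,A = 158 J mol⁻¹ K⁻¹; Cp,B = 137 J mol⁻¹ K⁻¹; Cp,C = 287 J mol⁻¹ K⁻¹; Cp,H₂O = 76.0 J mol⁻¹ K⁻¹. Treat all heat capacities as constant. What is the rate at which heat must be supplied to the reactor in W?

Extent of reaction ξ = 0.481 × 2290 = 1101.5 mol/h
Reaction term: ξ·ΔH°_rxn = 1101.5 × 19.3 = 21259 kJ/h
Q = ΔH = 21259 kJ/h = 5.9052 kW
Heat supplied = 5905.2 W

Q_in = 5910 W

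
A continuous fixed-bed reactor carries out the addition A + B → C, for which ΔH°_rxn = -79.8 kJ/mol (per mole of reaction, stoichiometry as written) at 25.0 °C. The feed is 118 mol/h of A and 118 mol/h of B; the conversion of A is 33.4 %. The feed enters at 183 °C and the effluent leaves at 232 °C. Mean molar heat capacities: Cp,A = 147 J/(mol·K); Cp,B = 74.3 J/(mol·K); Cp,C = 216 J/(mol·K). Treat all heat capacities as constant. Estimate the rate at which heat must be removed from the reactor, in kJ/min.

Q_out = 31.8 kJ/min

Extent of reaction ξ = 0.334 × 118 = 39.412 mol/h
Reaction term: ξ·ΔH°_rxn = 39.412 × -79.8 = -3145.1 kJ/h
Sensible, feed 183→25 °C: -4125.9 kJ/h
Outlet flows (mol/h): A 78.588, B 78.588, C 39.412
Sensible, products 25→232 °C: 5362.2 kJ/h
Q = ΔH = -1908.8 kJ/h = -0.53021 kW
Heat removed = 31.813 kJ/min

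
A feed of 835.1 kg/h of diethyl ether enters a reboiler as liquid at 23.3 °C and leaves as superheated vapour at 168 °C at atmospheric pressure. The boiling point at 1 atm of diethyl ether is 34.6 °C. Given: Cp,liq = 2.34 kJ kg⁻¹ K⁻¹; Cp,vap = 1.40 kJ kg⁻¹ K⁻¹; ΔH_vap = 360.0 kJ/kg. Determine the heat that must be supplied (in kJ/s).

liquid 23.3→34.6 °C: 26.442 kJ/kg
vaporisation at 34.6 °C: 360 kJ/kg
vapour 34.6→168 °C: 186.76 kJ/kg
Δh = 26.442 + 360 + 186.76 = 573.2 kJ/kg
Q = ṁ·Δh = 835.1 kg/h × 573.2 kJ/kg = 478680 kJ/h
|Q| = 132.97 kW

Q = 133 kJ/s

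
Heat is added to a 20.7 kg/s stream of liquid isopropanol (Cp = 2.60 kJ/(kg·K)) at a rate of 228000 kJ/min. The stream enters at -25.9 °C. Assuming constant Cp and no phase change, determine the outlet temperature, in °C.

Q = 228000 kJ/min = 3800 kJ/s
ΔT = Q/(ṁ·Cp) = 3800/(20.7×2.60) = 70.606 K
T_out = -25.9 + 70.606 = 44.706 °C

T_out = 44.7 °C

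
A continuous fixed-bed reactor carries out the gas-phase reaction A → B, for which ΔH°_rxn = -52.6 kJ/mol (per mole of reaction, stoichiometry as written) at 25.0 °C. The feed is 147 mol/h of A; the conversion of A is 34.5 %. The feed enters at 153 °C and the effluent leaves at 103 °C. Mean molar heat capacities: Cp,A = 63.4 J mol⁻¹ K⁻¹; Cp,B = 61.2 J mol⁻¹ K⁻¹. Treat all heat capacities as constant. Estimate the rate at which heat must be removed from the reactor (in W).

Q_out = 873 W

Extent of reaction ξ = 0.345 × 147 = 50.715 mol/h
Reaction term: ξ·ΔH°_rxn = 50.715 × -52.6 = -2667.6 kJ/h
Sensible, feed 153→25 °C: -1192.9 kJ/h
Outlet flows (mol/h): A 96.285, B 50.715
Sensible, products 25→103 °C: 718.24 kJ/h
Q = ΔH = -3142.3 kJ/h = -0.87286 kW
Heat removed = 872.86 W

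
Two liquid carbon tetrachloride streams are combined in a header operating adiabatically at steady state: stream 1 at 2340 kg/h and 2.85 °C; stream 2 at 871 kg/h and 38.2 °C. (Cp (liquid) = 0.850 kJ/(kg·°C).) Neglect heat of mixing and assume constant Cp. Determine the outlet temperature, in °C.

T_out = 12.4 °C

No heat crosses the boundary, so H_out = H_in.
T_out = Σ ṁᵢCp,ᵢTᵢ / Σ ṁᵢCp,ᵢ
      = 33950 / 2729.3 = 12.439 °C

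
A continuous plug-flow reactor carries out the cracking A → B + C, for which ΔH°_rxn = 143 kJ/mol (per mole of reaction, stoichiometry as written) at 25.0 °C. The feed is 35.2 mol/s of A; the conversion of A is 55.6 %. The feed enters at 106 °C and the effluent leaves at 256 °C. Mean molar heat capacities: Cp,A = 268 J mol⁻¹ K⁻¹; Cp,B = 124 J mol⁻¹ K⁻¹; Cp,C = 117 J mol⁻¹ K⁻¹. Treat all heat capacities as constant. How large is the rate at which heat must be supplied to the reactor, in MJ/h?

Q_in = 14700 MJ/h

Extent of reaction ξ = 0.556 × 35.2 = 19.571 mol/s
Reaction term: ξ·ΔH°_rxn = 19.571 × 143 = 2798.7 kJ/s
Sensible, feed 106→25 °C: -764.12 kJ/s
Outlet flows (mol/s): A 15.629, B 19.571, C 19.571
Sensible, products 25→256 °C: 2057.1 kJ/s
Q = ΔH = 4091.7 kJ/s = 4091.7 kW
Heat supplied = 14730 MJ/h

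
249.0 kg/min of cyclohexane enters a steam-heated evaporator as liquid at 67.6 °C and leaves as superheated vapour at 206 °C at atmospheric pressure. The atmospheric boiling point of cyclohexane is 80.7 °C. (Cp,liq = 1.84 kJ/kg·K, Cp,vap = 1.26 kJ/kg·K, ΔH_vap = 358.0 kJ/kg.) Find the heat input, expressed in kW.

Q = 2240 kW

liquid 67.6→80.7 °C: 24.104 kJ/kg
vaporisation at 80.7 °C: 358 kJ/kg
vapour 80.7→206 °C: 157.88 kJ/kg
Δh = 24.104 + 358 + 157.88 = 539.98 kJ/kg
Q = ṁ·Δh = 249.0 kg/min × 539.98 kJ/kg = 134460 kJ/min
|Q| = 2240.9 kW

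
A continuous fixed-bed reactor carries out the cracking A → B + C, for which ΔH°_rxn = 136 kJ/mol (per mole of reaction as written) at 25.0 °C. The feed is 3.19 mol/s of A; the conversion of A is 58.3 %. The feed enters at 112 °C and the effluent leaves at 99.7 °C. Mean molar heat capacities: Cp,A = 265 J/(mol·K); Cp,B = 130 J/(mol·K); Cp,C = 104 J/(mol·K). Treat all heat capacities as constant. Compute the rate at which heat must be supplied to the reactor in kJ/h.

Extent of reaction ξ = 0.583 × 3.19 = 1.8598 mol/s
Reaction term: ξ·ΔH°_rxn = 1.8598 × 136 = 252.93 kJ/s
Sensible, feed 112→25 °C: -73.545 kJ/s
Outlet flows (mol/s): A 1.3302, B 1.8598, C 1.8598
Sensible, products 25→99.7 °C: 58.841 kJ/s
Q = ΔH = 238.22 kJ/s = 238.22 kW
Heat supplied = 857610 kJ/h

Q_in = 858000 kJ/h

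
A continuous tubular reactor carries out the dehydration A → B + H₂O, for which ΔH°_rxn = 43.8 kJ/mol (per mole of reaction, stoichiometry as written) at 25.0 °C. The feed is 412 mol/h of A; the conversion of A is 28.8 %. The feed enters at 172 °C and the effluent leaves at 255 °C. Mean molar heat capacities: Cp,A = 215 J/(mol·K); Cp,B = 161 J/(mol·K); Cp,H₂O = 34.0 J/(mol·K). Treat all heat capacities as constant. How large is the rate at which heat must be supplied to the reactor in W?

Extent of reaction ξ = 0.288 × 412 = 118.66 mol/h
Reaction term: ξ·ΔH°_rxn = 118.66 × 43.8 = 5197.1 kJ/h
Sensible, feed 172→25 °C: -13021 kJ/h
Outlet flows (mol/h): A 293.34, B 118.66, H₂O 118.66
Sensible, products 25→255 °C: 19828 kJ/h
Q = ΔH = 12003 kJ/h = 3.3343 kW
Heat supplied = 3334.3 W

Q_in = 3330 W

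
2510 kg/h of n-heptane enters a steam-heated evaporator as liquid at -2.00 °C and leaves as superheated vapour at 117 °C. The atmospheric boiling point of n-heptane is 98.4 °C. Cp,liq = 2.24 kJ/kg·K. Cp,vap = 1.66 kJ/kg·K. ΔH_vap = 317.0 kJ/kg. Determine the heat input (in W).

Q = 399000 W

liquid -2.00→98.4 °C: 224.9 kJ/kg
vaporisation at 98.4 °C: 317 kJ/kg
vapour 98.4→117 °C: 30.876 kJ/kg
Δh = 224.9 + 317 + 30.876 = 572.77 kJ/kg
Q = ṁ·Δh = 2510 kg/h × 572.77 kJ/kg = 1.4377e+06 kJ/h
|Q| = 399.35 kW = 399350 W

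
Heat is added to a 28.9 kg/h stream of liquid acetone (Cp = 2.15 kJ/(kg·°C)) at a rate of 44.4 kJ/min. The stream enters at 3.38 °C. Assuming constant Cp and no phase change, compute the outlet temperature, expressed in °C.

T_out = 46.3 °C

Q = 44.4 kJ/min = 2664 kJ/h
ΔT = Q/(ṁ·Cp) = 2664/(28.9×2.15) = 42.874 K
T_out = 3.38 + 42.874 = 46.254 °C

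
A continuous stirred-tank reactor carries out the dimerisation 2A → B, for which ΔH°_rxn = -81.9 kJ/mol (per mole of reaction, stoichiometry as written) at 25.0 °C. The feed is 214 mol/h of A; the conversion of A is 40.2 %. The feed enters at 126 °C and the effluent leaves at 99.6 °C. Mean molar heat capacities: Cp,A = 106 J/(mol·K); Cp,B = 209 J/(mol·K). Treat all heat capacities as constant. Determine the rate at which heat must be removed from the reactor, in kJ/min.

Extent of reaction ξ = 0.402 × 214 / 2 = 43.014 mol/h
Reaction term: ξ·ΔH°_rxn = 43.014 × -81.9 = -3522.8 kJ/h
Sensible, feed 126→25 °C: -2291.1 kJ/h
Outlet flows (mol/h): A 127.97, B 43.014
Sensible, products 25→99.6 °C: 1682.6 kJ/h
Q = ΔH = -4131.3 kJ/h = -1.1476 kW
Heat removed = 68.856 kJ/min

Q_out = 68.9 kJ/min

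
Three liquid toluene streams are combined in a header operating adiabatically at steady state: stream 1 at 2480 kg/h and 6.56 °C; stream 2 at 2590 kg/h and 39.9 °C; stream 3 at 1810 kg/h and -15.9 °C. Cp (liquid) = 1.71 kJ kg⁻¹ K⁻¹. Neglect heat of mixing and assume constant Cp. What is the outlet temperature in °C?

Energy balance with Q = 0: Σ ṁᵢCp,ᵢ(T_out − Tᵢ) = 0
T_out = Σ ṁᵢCp,ᵢTᵢ / Σ ṁᵢCp,ᵢ
      = 155320 / 11765 = 13.202 °C

T_out = 13.2 °C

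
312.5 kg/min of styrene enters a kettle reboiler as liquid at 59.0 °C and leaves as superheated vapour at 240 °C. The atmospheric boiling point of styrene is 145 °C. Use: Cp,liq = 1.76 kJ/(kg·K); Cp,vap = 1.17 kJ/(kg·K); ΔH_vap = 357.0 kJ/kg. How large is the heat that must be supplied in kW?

liquid 59.0→145 °C: 151.36 kJ/kg
vaporisation at 145 °C: 357 kJ/kg
vapour 145→240 °C: 111.15 kJ/kg
Δh = 151.36 + 357 + 111.15 = 619.51 kJ/kg
Q = ṁ·Δh = 312.5 kg/min × 619.51 kJ/kg = 193600 kJ/min
|Q| = 3226.6 kW

Q = 3230 kW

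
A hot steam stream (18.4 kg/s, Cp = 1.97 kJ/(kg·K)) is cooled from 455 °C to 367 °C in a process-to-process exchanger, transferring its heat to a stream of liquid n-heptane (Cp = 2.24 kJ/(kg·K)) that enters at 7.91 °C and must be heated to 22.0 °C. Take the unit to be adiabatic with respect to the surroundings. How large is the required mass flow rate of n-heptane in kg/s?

ṁ_c = 101 kg/s

Heat released by hot stream: Q = 18.4 × 1.97 × (455 − 367) = 3189.8 kJ/s
Energy balance on cold side (adiabatic exchanger): Q = ṁ_c·Cp_c·(T_c,out − T_c,in)
ṁ_c = 3189.8 / [2.24 × (22.0 − 7.91)] = 101.07 kg/s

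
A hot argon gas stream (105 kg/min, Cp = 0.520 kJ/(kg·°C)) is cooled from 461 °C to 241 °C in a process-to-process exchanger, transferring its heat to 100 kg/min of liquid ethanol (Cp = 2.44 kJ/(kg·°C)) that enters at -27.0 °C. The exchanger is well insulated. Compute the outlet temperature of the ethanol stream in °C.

Heat released by hot stream: Q = 105 × 0.520 × (461 − 241) = 12012 kJ/min
Energy balance on cold side (adiabatic exchanger): Q = ṁ_c·Cp_c·(T_c,out − T_c,in)
T_c,out = -27.0 + 12012/(100 × 2.44) = 22.23 °C

T_c,out = 22.2 °C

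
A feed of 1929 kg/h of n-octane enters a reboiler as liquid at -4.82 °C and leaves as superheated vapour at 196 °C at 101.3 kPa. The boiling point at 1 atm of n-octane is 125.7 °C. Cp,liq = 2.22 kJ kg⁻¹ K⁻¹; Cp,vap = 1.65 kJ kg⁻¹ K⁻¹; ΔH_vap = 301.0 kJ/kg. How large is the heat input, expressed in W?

liquid -4.82→125.7 °C: 289.75 kJ/kg
vaporisation at 125.7 °C: 301 kJ/kg
vapour 125.7→196 °C: 115.99 kJ/kg
Δh = 289.75 + 301 + 115.99 = 706.75 kJ/kg
Q = ṁ·Δh = 1929 kg/h × 706.75 kJ/kg = 1.3633e+06 kJ/h
|Q| = 378.7 kW = 378700 W

Q = 379000 W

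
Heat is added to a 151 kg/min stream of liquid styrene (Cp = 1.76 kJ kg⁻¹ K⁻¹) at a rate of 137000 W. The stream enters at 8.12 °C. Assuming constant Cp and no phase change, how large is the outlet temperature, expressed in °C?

Q = 137000 W = 8220 kJ/min
ΔT = Q/(ṁ·Cp) = 8220/(151×1.76) = 30.93 K
T_out = 8.12 + 30.93 = 39.05 °C

T_out = 39.1 °C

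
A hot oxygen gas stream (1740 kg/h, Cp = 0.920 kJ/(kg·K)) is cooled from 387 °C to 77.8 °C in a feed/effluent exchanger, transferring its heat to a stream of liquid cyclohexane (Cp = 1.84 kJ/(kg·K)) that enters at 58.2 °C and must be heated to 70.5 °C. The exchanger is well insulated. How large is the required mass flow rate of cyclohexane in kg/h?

ṁ_c = 21900 kg/h

Heat released by hot stream: Q = 1740 × 0.920 × (387 − 77.8) = 494970 kJ/h
Energy balance on cold side (adiabatic exchanger): Q = ṁ_c·Cp_c·(T_c,out − T_c,in)
ṁ_c = 494970 / [1.84 × (70.5 − 58.2)] = 21870 kg/h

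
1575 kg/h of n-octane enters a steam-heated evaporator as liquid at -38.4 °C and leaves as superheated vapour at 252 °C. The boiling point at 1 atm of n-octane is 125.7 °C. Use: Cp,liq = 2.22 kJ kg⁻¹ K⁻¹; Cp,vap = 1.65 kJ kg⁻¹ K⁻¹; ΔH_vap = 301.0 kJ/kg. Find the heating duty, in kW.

Q = 382 kW

liquid -38.4→125.7 °C: 364.3 kJ/kg
vaporisation at 125.7 °C: 301 kJ/kg
vapour 125.7→252 °C: 208.39 kJ/kg
Δh = 364.3 + 301 + 208.39 = 873.7 kJ/kg
Q = ṁ·Δh = 1575 kg/h × 873.7 kJ/kg = 1.3761e+06 kJ/h
|Q| = 382.24 kW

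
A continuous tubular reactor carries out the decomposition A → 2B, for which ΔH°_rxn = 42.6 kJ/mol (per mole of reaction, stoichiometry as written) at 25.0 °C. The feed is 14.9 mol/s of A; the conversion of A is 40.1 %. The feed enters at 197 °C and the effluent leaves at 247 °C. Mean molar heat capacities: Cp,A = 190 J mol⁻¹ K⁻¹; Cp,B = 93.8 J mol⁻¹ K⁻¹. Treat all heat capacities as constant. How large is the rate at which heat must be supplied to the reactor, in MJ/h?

Extent of reaction ξ = 0.401 × 14.9 = 5.9749 mol/s
Reaction term: ξ·ΔH°_rxn = 5.9749 × 42.6 = 254.53 kJ/s
Sensible, feed 197→25 °C: -486.93 kJ/s
Outlet flows (mol/s): A 8.9251, B 11.95
Sensible, products 25→247 °C: 625.3 kJ/s
Q = ΔH = 392.9 kJ/s = 392.9 kW
Heat supplied = 1414.4 MJ/h

Q_in = 1410 MJ/h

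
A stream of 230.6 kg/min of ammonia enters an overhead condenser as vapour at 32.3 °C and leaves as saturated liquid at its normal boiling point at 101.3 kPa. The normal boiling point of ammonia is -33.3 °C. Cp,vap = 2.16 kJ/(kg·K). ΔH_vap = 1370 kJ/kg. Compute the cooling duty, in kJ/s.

Q_c = 5810 kJ/s

vapour 32.3→-33.3 °C: -141.7 kJ/kg
condensation at -33.3 °C: -1370 kJ/kg
Δh = -141.7 + -1370 = -1511.7 kJ/kg
Q = ṁ·Δh = 230.6 kg/min × -1511.7 kJ/kg = -348600 kJ/min
|Q| = 5810 kW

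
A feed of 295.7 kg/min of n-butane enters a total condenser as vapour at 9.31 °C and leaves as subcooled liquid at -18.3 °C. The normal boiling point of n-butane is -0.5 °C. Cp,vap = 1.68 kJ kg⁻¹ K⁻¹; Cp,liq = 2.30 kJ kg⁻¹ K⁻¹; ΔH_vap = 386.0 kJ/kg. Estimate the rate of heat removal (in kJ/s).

Q_c = 2190 kJ/s

vapour 9.31→-0.5 °C: -16.481 kJ/kg
condensation at -0.5 °C: -386 kJ/kg
liquid -0.5→-18.3 °C: -40.94 kJ/kg
Δh = -16.481 + -386 + -40.94 = -443.42 kJ/kg
Q = ṁ·Δh = 295.7 kg/min × -443.42 kJ/kg = -131120 kJ/min
|Q| = 2185.3 kW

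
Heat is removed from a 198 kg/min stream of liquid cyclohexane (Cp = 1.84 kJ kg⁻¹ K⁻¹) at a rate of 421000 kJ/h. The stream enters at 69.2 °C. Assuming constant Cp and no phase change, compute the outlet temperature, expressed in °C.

T_out = 49.9 °C

Q = 421000 kJ/h = 7016.7 kJ/min
ΔT = Q/(ṁ·Cp) = 7016.7/(198×1.84) = 19.26 K
T_out = 69.2 − 19.26 = 49.94 °C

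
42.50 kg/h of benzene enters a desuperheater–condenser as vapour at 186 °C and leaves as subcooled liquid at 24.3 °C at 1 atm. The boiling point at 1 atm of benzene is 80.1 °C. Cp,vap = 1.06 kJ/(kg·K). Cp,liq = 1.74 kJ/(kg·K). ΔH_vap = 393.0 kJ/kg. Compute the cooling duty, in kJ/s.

Q_c = 7.11 kJ/s

vapour 186→80.1 °C: -112.25 kJ/kg
condensation at 80.1 °C: -393 kJ/kg
liquid 80.1→24.3 °C: -97.092 kJ/kg
Δh = -112.25 + -393 + -97.092 = -602.35 kJ/kg
Q = ṁ·Δh = 42.50 kg/h × -602.35 kJ/kg = -25600 kJ/h
|Q| = 7.111 kW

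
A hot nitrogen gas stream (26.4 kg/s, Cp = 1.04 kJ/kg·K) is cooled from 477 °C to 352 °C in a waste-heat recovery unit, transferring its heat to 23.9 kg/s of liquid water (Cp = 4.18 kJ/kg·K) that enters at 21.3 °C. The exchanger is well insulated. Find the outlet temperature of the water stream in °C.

Heat released by hot stream: Q = 26.4 × 1.04 × (477 − 352) = 3432 kJ/s
Energy balance on cold side (adiabatic exchanger): Q = ṁ_c·Cp_c·(T_c,out − T_c,in)
T_c,out = 21.3 + 3432/(23.9 × 4.18) = 55.654 °C

T_c,out = 55.7 °C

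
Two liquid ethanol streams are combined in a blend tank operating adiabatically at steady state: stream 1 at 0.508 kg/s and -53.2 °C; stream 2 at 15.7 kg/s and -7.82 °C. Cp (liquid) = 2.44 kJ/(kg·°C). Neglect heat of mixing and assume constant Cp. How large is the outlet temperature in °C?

T_out = -9.24 °C

No heat crosses the boundary, so H_out = H_in.
T_out = Σ ṁᵢCp,ᵢTᵢ / Σ ṁᵢCp,ᵢ
      = -365.51 / 39.548 = -9.2423 °C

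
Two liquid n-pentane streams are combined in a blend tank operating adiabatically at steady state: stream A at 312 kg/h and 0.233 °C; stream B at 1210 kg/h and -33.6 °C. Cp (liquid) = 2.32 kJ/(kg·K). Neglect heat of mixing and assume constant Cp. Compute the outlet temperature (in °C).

No heat crosses the boundary, so H_out = H_in.
T_out = Σ ṁᵢCp,ᵢTᵢ / Σ ṁᵢCp,ᵢ
      = -94153 / 3531 = -26.664 °C

T_out = -26.7 °C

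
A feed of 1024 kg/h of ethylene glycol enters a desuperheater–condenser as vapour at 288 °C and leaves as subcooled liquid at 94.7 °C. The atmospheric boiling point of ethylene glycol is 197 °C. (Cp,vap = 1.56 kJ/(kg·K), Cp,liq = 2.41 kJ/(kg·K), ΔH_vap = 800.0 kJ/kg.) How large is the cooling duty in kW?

Q_c = 338 kW

vapour 288→197 °C: -141.96 kJ/kg
condensation at 197 °C: -800 kJ/kg
liquid 197→94.7 °C: -246.54 kJ/kg
Δh = -141.96 + -800 + -246.54 = -1188.5 kJ/kg
Q = ṁ·Δh = 1024 kg/h × -1188.5 kJ/kg = -1.217e+06 kJ/h
|Q| = 338.06 kW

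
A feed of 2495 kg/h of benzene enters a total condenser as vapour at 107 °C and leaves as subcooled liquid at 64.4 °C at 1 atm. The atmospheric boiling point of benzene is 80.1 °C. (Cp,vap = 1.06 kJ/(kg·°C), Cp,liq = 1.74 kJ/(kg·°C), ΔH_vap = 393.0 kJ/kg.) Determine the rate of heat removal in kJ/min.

vapour 107→80.1 °C: -28.514 kJ/kg
condensation at 80.1 °C: -393 kJ/kg
liquid 80.1→64.4 °C: -27.318 kJ/kg
Δh = -28.514 + -393 + -27.318 = -448.83 kJ/kg
Q = ṁ·Δh = 2495 kg/h × -448.83 kJ/kg = -1.1198e+06 kJ/h
|Q| = 311.07 kW = 18664 kJ/min

Q_c = 18700 kJ/min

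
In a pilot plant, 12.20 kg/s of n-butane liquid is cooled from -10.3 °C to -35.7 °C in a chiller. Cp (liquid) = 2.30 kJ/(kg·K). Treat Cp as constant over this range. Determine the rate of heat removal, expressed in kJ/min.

Q = ṁ·Cp·ΔT = 12.20 × 2.30 × (-35.7 − -10.3) = -712.72 kJ/s
Cooling duty = 42763 kJ/min

Q_c = 42800 kJ/min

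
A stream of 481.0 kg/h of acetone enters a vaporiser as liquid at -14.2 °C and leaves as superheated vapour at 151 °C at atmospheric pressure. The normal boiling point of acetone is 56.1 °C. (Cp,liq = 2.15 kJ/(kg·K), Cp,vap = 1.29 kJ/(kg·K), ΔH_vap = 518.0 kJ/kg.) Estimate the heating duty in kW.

liquid -14.2→56.1 °C: 151.14 kJ/kg
vaporisation at 56.1 °C: 518 kJ/kg
vapour 56.1→151 °C: 122.42 kJ/kg
Δh = 151.14 + 518 + 122.42 = 791.57 kJ/kg
Q = ṁ·Δh = 481.0 kg/h × 791.57 kJ/kg = 380740 kJ/h
|Q| = 105.76 kW

Q = 106 kW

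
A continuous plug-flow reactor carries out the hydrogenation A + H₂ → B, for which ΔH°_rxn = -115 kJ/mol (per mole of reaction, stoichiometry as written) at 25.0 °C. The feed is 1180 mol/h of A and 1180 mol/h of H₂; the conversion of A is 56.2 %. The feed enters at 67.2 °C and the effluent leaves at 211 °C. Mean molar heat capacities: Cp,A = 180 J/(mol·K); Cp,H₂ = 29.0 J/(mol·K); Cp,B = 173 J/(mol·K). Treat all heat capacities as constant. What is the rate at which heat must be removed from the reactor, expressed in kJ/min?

Extent of reaction ξ = 0.562 × 1180 = 663.16 mol/h
Reaction term: ξ·ΔH°_rxn = 663.16 × -115 = -76263 kJ/h
Sensible, feed 67.2→25 °C: -10407 kJ/h
Outlet flows (mol/h): A 516.84, H₂ 516.84, B 663.16
Sensible, products 25→211 °C: 41431 kJ/h
Q = ΔH = -45240 kJ/h = -12.567 kW
Heat removed = 754 kJ/min

Q_out = 754 kJ/min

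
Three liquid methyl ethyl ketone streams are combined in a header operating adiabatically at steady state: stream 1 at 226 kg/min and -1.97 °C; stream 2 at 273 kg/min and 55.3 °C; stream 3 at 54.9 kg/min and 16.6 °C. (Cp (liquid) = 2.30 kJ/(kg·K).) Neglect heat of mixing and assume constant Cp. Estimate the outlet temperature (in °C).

Adiabatic, steady state ⇒ Σ ṁᵢCp,ᵢ(T_out − Tᵢ) = 0
Σ ṁᵢCp,ᵢTᵢ = 226×2.30×-1.97 + 273×2.30×55.3 + 54.9×2.30×16.6 = 35795
Σ ṁᵢCp,ᵢ = 226×2.30 + 273×2.30 + 54.9×2.30 = 1274
T_out = 35795 / 1274 = 28.097 °C

T_out = 28.1 °C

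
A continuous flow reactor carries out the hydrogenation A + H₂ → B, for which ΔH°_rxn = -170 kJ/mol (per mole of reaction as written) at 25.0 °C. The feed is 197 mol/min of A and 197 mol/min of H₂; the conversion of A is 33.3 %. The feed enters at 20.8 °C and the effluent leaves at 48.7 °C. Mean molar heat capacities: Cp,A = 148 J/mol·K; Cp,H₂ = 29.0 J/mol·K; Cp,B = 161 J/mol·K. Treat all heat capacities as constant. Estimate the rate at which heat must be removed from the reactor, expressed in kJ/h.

Extent of reaction ξ = 0.333 × 197 = 65.601 mol/min
Reaction term: ξ·ΔH°_rxn = 65.601 × -170 = -11152 kJ/min
Sensible, feed 20.8→25 °C: 146.45 kJ/min
Outlet flows (mol/min): A 131.4, H₂ 131.4, B 65.601
Sensible, products 25→48.7 °C: 801.52 kJ/min
Q = ΔH = -10204 kJ/min = -170.07 kW
Heat removed = 612250 kJ/h

Q_out = 612000 kJ/h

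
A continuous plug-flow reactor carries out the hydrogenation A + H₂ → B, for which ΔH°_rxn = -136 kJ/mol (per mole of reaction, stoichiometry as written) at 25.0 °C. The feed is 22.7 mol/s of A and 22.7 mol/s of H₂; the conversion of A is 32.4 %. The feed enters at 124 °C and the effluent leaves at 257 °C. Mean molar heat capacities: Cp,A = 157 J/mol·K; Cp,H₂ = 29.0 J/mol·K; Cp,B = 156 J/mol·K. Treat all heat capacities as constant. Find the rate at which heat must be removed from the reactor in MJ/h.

Q_out = 1760 MJ/h

Extent of reaction ξ = 0.324 × 22.7 = 7.3548 mol/s
Reaction term: ξ·ΔH°_rxn = 7.3548 × -136 = -1000.3 kJ/s
Sensible, feed 124→25 °C: -418 kJ/s
Outlet flows (mol/s): A 15.345, H₂ 15.345, B 7.3548
Sensible, products 25→257 °C: 928.36 kJ/s
Q = ΔH = -489.89 kJ/s = -489.89 kW
Heat removed = 1763.6 MJ/h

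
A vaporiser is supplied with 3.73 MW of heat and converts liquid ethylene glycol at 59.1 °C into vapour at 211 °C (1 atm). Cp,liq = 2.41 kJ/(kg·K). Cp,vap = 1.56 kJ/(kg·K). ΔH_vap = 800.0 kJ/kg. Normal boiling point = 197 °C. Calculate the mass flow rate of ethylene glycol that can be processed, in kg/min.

ṁ = 194 kg/min

Δh = 2.41×(197−59.1) + 800.0 + 1.56×(211−197) = 1154.2 kJ/kg
Q = 3.73 MW = 3730 kJ/s = 223800 kJ/min
ṁ = Q/Δh = 223800 / 1154.2 = 193.9 kg/min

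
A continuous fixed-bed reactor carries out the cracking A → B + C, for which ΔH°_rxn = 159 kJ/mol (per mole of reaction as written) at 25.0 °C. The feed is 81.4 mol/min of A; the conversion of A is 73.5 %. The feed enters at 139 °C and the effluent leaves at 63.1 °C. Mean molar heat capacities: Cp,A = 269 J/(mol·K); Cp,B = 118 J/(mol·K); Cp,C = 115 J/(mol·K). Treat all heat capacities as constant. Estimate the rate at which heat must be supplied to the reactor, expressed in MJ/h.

Extent of reaction ξ = 0.735 × 81.4 = 59.829 mol/min
Reaction term: ξ·ΔH°_rxn = 59.829 × 159 = 9512.8 kJ/min
Sensible, feed 139→25 °C: -2496.2 kJ/min
Outlet flows (mol/min): A 21.571, B 59.829, C 59.829
Sensible, products 25→63.1 °C: 752.2 kJ/min
Q = ΔH = 7768.8 kJ/min = 129.48 kW
Heat supplied = 466.13 MJ/h

Q_in = 466 MJ/h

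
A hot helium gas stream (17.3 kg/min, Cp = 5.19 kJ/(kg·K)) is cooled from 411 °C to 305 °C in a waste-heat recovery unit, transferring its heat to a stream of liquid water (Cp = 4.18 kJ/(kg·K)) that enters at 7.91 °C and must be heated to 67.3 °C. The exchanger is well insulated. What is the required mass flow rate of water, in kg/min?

ṁ_c = 38.3 kg/min

Heat released by hot stream: Q = 17.3 × 5.19 × (411 − 305) = 9517.4 kJ/min
Energy balance on cold side (adiabatic exchanger): Q = ṁ_c·Cp_c·(T_c,out − T_c,in)
ṁ_c = 9517.4 / [4.18 × (67.3 − 7.91)] = 38.338 kg/min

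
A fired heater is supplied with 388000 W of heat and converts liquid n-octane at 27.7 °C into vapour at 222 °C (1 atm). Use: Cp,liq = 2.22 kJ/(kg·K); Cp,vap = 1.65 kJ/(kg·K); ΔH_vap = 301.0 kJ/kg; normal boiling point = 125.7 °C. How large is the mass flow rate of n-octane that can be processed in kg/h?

ṁ = 2060 kg/h

Δh = 2.22×(125.7−27.7) + 301.0 + 1.65×(222−125.7) = 677.46 kJ/kg
Q = 388000 W = 388 kJ/s = 1.3968e+06 kJ/h
ṁ = Q/Δh = 1.3968e+06 / 677.46 = 2061.8 kg/h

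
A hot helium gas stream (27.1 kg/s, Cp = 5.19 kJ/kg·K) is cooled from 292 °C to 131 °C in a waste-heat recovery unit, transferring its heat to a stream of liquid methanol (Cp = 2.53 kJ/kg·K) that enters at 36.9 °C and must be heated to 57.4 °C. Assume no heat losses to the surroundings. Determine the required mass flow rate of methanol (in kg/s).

Heat released by hot stream: Q = 27.1 × 5.19 × (292 − 131) = 22644 kJ/s
Energy balance on cold side (adiabatic exchanger): Q = ṁ_c·Cp_c·(T_c,out − T_c,in)
ṁ_c = 22644 / [2.53 × (57.4 − 36.9)] = 436.6 kg/s

ṁ_c = 437 kg/s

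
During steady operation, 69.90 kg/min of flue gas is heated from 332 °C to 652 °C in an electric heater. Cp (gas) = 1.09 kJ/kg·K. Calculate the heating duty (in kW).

Q = 406 kW

Q = ṁ·Cp·ΔT = 69.90 × 1.09 × (652 − 332) = 24381 kJ/min
Converting: 24381 / 60 s = 406.35 kW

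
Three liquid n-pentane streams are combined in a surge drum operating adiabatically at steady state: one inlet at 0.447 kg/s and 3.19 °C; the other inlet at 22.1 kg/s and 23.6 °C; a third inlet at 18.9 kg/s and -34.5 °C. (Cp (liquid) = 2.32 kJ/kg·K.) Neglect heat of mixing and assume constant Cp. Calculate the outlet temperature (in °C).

T_out = -3.11 °C

No heat crosses the boundary, so H_out = H_in.
T_out = Σ ṁᵢCp,ᵢTᵢ / Σ ṁᵢCp,ᵢ
      = -299.43 / 96.157 = -3.114 °C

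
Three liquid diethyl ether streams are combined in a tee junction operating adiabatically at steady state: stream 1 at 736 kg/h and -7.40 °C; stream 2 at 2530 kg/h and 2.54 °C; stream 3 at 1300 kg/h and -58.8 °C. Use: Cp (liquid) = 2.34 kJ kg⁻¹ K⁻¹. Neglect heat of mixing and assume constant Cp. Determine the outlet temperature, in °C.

Energy balance with Q = 0: Σ ṁᵢCp,ᵢ(T_out − Tᵢ) = 0
T_out = Σ ṁᵢCp,ᵢTᵢ / Σ ṁᵢCp,ᵢ
      = -176580 / 10684 = -16.527 °C

T_out = -16.5 °C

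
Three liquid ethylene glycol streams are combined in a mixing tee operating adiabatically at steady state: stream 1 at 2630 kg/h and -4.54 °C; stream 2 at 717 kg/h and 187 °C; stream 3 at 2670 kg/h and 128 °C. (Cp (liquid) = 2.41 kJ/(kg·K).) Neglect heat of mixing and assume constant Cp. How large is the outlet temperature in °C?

T_out = 77.1 °C

Energy balance with Q = 0: Σ ṁᵢCp,ᵢ(T_out − Tᵢ) = 0
T_out = Σ ṁᵢCp,ᵢTᵢ / Σ ṁᵢCp,ᵢ
      = 1.118e+06 / 14501 = 77.098 °C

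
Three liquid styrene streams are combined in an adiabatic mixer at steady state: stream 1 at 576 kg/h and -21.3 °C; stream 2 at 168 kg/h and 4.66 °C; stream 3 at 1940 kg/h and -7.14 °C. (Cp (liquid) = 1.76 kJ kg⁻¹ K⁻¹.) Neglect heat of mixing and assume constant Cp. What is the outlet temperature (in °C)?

Adiabatic, steady state ⇒ Σ ṁᵢCp,ᵢ(T_out − Tᵢ) = 0
T_out = Σ ṁᵢCp,ᵢTᵢ / Σ ṁᵢCp,ᵢ
      = -44594 / 4723.8 = -9.4402 °C

T_out = -9.44 °C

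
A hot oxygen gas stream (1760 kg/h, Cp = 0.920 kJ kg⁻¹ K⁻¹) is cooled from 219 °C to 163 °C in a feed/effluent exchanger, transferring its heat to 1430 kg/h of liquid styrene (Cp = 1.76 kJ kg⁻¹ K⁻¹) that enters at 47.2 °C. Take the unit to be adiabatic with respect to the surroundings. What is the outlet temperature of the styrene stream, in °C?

Heat released by hot stream: Q = 1760 × 0.920 × (219 − 163) = 90675 kJ/h
Energy balance on cold side (adiabatic exchanger): Q = ṁ_c·Cp_c·(T_c,out − T_c,in)
T_c,out = 47.2 + 90675/(1430 × 1.76) = 83.228 °C

T_c,out = 83.2 °C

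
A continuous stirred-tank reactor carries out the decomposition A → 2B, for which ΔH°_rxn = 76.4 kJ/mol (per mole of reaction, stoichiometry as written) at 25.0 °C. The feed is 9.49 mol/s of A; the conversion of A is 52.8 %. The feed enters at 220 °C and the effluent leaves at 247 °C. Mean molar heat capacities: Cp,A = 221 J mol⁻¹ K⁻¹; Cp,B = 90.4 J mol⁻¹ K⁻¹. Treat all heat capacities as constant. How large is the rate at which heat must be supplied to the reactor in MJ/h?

Extent of reaction ξ = 0.528 × 9.49 = 5.0107 mol/s
Reaction term: ξ·ΔH°_rxn = 5.0107 × 76.4 = 382.82 kJ/s
Sensible, feed 220→25 °C: -408.97 kJ/s
Outlet flows (mol/s): A 4.4793, B 10.021
Sensible, products 25→247 °C: 420.88 kJ/s
Q = ΔH = 394.73 kJ/s = 394.73 kW
Heat supplied = 1421 MJ/h

Q_in = 1420 MJ/h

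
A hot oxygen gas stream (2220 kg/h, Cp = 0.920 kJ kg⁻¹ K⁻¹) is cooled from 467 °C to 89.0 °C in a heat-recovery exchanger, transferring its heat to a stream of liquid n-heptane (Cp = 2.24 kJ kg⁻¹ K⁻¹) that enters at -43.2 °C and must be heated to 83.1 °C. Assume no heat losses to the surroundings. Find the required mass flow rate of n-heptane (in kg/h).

ṁ_c = 2730 kg/h

Heat released by hot stream: Q = 2220 × 0.920 × (467 − 89.0) = 772030 kJ/h
Energy balance on cold side (adiabatic exchanger): Q = ṁ_c·Cp_c·(T_c,out − T_c,in)
ṁ_c = 772030 / [2.24 × (83.1 − -43.2)] = 2728.9 kg/h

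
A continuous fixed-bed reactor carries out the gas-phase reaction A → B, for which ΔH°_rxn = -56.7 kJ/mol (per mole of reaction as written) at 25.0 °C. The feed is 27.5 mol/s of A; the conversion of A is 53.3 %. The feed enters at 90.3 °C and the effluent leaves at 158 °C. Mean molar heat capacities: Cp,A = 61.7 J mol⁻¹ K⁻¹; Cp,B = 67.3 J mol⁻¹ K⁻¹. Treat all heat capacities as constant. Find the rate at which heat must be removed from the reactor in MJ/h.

Extent of reaction ξ = 0.533 × 27.5 = 14.658 mol/s
Reaction term: ξ·ΔH°_rxn = 14.658 × -56.7 = -831.08 kJ/s
Sensible, feed 90.3→25 °C: -110.8 kJ/s
Outlet flows (mol/s): A 12.842, B 14.658
Sensible, products 25→158 °C: 236.58 kJ/s
Q = ΔH = -705.29 kJ/s = -705.29 kW
Heat removed = 2539.1 MJ/h

Q_out = 2540 MJ/h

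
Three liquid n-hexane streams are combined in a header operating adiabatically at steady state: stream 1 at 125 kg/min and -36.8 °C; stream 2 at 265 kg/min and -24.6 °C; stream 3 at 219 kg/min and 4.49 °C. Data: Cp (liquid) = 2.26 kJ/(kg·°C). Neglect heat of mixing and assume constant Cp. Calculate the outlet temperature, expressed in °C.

T_out = -16.6 °C

Adiabatic, steady state ⇒ Σ ṁᵢCp,ᵢ(T_out − Tᵢ) = 0
T_out = Σ ṁᵢCp,ᵢTᵢ / Σ ṁᵢCp,ᵢ
      = -22907 / 1376.3 = -16.643 °C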